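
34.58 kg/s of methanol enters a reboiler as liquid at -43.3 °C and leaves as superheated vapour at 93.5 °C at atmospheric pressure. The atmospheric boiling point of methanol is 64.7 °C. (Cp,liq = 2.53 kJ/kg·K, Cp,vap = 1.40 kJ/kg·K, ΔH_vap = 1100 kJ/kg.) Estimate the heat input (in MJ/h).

Q = 176000 MJ/h

liquid -43.3→64.7 °C: 273.24 kJ/kg
vaporisation at 64.7 °C: 1100 kJ/kg
vapour 64.7→93.5 °C: 40.32 kJ/kg
Δh = 273.24 + 1100 + 40.32 = 1413.6 kJ/kg
Q = ṁ·Δh = 34.58 kg/s × 1413.6 kJ/kg = 48881 kJ/s
|Q| = 48881 kW = 175970 MJ/h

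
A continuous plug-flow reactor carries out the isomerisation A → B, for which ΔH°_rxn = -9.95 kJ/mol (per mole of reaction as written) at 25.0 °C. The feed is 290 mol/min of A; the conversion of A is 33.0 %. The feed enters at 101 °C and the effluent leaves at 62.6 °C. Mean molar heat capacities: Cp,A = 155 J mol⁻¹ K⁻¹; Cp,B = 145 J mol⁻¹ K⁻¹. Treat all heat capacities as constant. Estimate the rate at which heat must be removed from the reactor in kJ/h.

Q_out = 163000 kJ/h

Extent of reaction ξ = 0.330 × 290 = 95.7 mol/min
Reaction term: ξ·ΔH°_rxn = 95.7 × -9.95 = -952.21 kJ/min
Sensible, feed 101→25 °C: -3416.2 kJ/min
Outlet flows (mol/min): A 194.3, B 95.7
Sensible, products 25→62.6 °C: 1654.1 kJ/min
Q = ΔH = -2714.3 kJ/min = -45.238 kW
Heat removed = 162860 kJ/h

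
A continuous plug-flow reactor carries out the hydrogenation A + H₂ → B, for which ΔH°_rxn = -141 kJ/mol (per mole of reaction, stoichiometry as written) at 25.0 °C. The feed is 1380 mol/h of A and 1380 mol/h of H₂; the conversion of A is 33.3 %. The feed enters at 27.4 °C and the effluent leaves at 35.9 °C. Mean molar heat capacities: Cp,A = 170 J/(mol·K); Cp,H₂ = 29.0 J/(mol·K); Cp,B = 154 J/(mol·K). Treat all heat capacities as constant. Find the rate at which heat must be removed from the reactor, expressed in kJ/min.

Q_out = 1040 kJ/min

Extent of reaction ξ = 0.333 × 1380 = 459.54 mol/h
Reaction term: ξ·ΔH°_rxn = 459.54 × -141 = -64795 kJ/h
Sensible, feed 27.4→25 °C: -659.09 kJ/h
Outlet flows (mol/h): A 920.46, H₂ 920.46, B 459.54
Sensible, products 25→35.9 °C: 2768 kJ/h
Q = ΔH = -62686 kJ/h = -17.413 kW
Heat removed = 1044.8 kJ/min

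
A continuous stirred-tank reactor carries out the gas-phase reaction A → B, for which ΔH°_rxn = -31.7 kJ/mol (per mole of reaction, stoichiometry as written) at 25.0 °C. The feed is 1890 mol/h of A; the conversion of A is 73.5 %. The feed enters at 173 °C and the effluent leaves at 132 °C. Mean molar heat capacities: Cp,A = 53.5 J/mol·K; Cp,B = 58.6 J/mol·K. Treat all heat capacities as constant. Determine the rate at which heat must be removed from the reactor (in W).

Q_out = 13200 W

Extent of reaction ξ = 0.735 × 1890 = 1389.1 mol/h
Reaction term: ξ·ΔH°_rxn = 1389.1 × -31.7 = -44036 kJ/h
Sensible, feed 173→25 °C: -14965 kJ/h
Outlet flows (mol/h): A 500.85, B 1389.1
Sensible, products 25→132 °C: 11577 kJ/h
Q = ΔH = -47424 kJ/h = -13.173 kW
Heat removed = 13173 W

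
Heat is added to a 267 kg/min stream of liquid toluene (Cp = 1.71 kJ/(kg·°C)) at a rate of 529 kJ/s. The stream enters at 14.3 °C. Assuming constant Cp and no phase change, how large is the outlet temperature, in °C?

T_out = 83.8 °C

Q = 529 kJ/s = 31740 kJ/min
ΔT = Q/(ṁ·Cp) = 31740/(267×1.71) = 69.518 K
T_out = 14.3 + 69.518 = 83.818 °C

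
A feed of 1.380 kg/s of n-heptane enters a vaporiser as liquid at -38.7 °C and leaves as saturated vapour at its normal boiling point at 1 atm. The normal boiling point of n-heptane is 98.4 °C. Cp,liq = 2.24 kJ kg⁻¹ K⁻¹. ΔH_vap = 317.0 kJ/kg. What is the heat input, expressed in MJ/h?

Q = 3100 MJ/h

liquid -38.7→98.4 °C: 307.1 kJ/kg
vaporisation at 98.4 °C: 317 kJ/kg
Δh = 307.1 + 317 = 624.1 kJ/kg
Q = ṁ·Δh = 1.380 kg/s × 624.1 kJ/kg = 861.26 kJ/s
|Q| = 861.26 kW = 3100.5 MJ/h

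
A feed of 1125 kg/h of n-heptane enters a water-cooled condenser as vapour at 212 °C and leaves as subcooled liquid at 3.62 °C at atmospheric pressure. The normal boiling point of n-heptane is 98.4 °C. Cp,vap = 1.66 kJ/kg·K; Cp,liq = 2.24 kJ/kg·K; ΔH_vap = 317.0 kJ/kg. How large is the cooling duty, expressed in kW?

Q_c = 224 kW

vapour 212→98.4 °C: -188.58 kJ/kg
condensation at 98.4 °C: -317 kJ/kg
liquid 98.4→3.62 °C: -212.31 kJ/kg
Δh = -188.58 + -317 + -212.31 = -717.88 kJ/kg
Q = ṁ·Δh = 1125 kg/h × -717.88 kJ/kg = -807620 kJ/h
|Q| = 224.34 kW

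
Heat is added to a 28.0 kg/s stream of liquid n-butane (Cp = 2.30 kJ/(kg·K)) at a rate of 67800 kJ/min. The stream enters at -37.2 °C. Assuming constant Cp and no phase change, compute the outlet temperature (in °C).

Q = 67800 kJ/min = 1130 kJ/s
ΔT = Q/(ṁ·Cp) = 1130/(28.0×2.30) = 17.547 K
T_out = -37.2 + 17.547 = -19.653 °C

T_out = -19.7 °C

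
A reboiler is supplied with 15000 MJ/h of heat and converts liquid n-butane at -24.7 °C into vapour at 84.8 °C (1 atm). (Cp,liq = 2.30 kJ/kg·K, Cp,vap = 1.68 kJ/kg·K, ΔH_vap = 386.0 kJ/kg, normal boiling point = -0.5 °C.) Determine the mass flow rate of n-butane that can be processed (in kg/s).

ṁ = 7.12 kg/s

Δh = 2.30×(-0.5−-24.7) + 386.0 + 1.68×(84.8−-0.5) = 584.96 kJ/kg
Q = 15000 MJ/h = 4166.7 kJ/s = 4166.7 kJ/s
ṁ = Q/Δh = 4166.7 / 584.96 = 7.1229 kg/s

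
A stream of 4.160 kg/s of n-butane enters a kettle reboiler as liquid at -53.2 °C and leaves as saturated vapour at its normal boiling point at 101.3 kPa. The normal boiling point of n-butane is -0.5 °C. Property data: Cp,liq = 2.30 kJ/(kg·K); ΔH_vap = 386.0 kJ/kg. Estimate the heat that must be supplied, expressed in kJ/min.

Q = 127000 kJ/min

liquid -53.2→-0.5 °C: 121.21 kJ/kg
vaporisation at -0.5 °C: 386 kJ/kg
Δh = 121.21 + 386 = 507.21 kJ/kg
Q = ṁ·Δh = 4.160 kg/s × 507.21 kJ/kg = 2110 kJ/s
|Q| = 2110 kW = 126600 kJ/min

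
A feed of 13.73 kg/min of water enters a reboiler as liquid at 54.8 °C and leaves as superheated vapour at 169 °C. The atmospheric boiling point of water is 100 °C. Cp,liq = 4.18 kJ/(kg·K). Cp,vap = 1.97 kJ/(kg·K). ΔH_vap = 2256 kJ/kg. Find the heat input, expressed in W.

Q = 591000 W

liquid 54.8→100 °C: 188.94 kJ/kg
vaporisation at 100 °C: 2256 kJ/kg
vapour 100→169 °C: 135.93 kJ/kg
Δh = 188.94 + 2256 + 135.93 = 2580.9 kJ/kg
Q = ṁ·Δh = 13.73 kg/min × 2580.9 kJ/kg = 35435 kJ/min
|Q| = 590.59 kW = 590590 W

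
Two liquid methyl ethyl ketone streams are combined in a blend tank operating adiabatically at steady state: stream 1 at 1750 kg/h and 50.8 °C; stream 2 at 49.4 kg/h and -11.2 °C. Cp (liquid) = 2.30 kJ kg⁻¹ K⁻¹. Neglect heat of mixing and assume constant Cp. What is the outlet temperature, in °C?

Adiabatic, steady state ⇒ Σ ṁᵢCp,ᵢ(T_out − Tᵢ) = 0
T_out = Σ ṁᵢCp,ᵢTᵢ / Σ ṁᵢCp,ᵢ
      = 203200 / 4138.6 = 49.098 °C

T_out = 49.1 °C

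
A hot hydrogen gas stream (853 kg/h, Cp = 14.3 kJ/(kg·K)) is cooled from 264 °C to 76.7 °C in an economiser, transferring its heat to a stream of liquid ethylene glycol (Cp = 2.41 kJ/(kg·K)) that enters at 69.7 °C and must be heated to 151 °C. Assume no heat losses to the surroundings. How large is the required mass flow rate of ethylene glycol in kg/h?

Heat released by hot stream: Q = 853 × 14.3 × (264 − 76.7) = 2.2847e+06 kJ/h
Energy balance on cold side (adiabatic exchanger): Q = ṁ_c·Cp_c·(T_c,out − T_c,in)
ṁ_c = 2.2847e+06 / [2.41 × (151 − 69.7)] = 11660 kg/h

ṁ_c = 11700 kg/h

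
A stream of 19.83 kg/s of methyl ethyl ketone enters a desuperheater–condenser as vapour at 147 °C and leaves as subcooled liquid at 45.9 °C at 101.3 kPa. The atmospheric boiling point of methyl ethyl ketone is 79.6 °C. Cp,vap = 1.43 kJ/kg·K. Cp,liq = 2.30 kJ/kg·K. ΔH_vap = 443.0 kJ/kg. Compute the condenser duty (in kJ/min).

vapour 147→79.6 °C: -96.382 kJ/kg
condensation at 79.6 °C: -443 kJ/kg
liquid 79.6→45.9 °C: -77.51 kJ/kg
Δh = -96.382 + -443 + -77.51 = -616.89 kJ/kg
Q = ṁ·Δh = 19.83 kg/s × -616.89 kJ/kg = -12233 kJ/s
|Q| = 12233 kW = 733980 kJ/min

Q_c = 734000 kJ/min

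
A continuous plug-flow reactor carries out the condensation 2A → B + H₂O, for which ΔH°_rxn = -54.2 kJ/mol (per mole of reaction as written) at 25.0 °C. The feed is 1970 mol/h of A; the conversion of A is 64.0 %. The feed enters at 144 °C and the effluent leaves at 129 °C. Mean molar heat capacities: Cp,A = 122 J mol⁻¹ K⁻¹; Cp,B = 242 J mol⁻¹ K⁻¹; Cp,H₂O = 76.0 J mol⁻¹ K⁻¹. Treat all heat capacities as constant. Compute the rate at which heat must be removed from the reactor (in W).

Q_out = 9140 W

Extent of reaction ξ = 0.640 × 1970 / 2 = 630.4 mol/h
Reaction term: ξ·ΔH°_rxn = 630.4 × -54.2 = -34168 kJ/h
Sensible, feed 144→25 °C: -28600 kJ/h
Outlet flows (mol/h): A 709.2, B 630.4, H₂O 630.4
Sensible, products 25→129 °C: 29847 kJ/h
Q = ΔH = -32921 kJ/h = -9.1448 kW
Heat removed = 9144.8 W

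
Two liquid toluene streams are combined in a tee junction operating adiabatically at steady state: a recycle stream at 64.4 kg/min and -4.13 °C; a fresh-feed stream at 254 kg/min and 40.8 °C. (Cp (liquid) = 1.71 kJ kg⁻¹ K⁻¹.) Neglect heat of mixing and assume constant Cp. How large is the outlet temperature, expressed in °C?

No heat crosses the boundary, so H_out = H_in.
Σ ṁᵢCp,ᵢTᵢ = 64.4×1.71×-4.13 + 254×1.71×40.8 = 17266
Σ ṁᵢCp,ᵢ = 64.4×1.71 + 254×1.71 = 544.46
T_out = 17266 / 544.46 = 31.712 °C

T_out = 31.7 °C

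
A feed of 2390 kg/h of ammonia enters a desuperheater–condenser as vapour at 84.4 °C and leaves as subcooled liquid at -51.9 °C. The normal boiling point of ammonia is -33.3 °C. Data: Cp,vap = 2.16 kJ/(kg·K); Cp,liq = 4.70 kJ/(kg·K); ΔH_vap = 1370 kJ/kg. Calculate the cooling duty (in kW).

vapour 84.4→-33.3 °C: -254.23 kJ/kg
condensation at -33.3 °C: -1370 kJ/kg
liquid -33.3→-51.9 °C: -87.42 kJ/kg
Δh = -254.23 + -1370 + -87.42 = -1711.7 kJ/kg
Q = ṁ·Δh = 2390 kg/h × -1711.7 kJ/kg = -4.0908e+06 kJ/h
|Q| = 1136.3 kW

Q_c = 1140 kW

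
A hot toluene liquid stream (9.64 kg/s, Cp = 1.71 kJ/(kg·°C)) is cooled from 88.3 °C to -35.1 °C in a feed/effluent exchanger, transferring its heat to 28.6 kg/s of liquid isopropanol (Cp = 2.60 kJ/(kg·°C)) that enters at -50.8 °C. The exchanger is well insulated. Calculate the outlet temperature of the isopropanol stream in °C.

Heat released by hot stream: Q = 9.64 × 1.71 × (88.3 − -35.1) = 2034.2 kJ/s
Energy balance on cold side (adiabatic exchanger): Q = ṁ_c·Cp_c·(T_c,out − T_c,in)
T_c,out = -50.8 + 2034.2/(28.6 × 2.60) = -23.444 °C

T_c,out = -23.4 °C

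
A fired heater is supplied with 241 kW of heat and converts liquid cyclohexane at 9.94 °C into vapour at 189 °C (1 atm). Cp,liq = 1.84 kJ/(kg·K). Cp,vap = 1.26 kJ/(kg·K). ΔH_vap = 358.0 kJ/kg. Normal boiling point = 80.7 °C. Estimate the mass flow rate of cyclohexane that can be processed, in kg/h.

Δh = 1.84×(80.7−9.94) + 358.0 + 1.26×(189−80.7) = 624.66 kJ/kg
Q = 241 kW = 241 kJ/s = 867600 kJ/h
ṁ = Q/Δh = 867600 / 624.66 = 1388.9 kg/h

ṁ = 1390 kg/h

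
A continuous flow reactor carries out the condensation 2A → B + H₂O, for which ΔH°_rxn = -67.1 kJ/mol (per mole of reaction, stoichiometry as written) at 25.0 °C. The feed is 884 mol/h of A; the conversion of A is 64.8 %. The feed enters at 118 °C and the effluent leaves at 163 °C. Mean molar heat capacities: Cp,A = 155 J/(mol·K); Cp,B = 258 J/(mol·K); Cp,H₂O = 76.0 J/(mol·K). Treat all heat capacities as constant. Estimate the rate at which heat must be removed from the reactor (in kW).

Q_out = 3.36 kW

Extent of reaction ξ = 0.648 × 884 / 2 = 286.42 mol/h
Reaction term: ξ·ΔH°_rxn = 286.42 × -67.1 = -19219 kJ/h
Sensible, feed 118→25 °C: -12743 kJ/h
Outlet flows (mol/h): A 311.17, B 286.42, H₂O 286.42
Sensible, products 25→163 °C: 19857 kJ/h
Q = ΔH = -12104 kJ/h = -3.3622 kW
Heat removed = 3.3622 kW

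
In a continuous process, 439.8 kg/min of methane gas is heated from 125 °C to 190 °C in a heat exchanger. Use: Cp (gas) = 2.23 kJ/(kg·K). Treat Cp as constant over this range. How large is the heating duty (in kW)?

Q = 1060 kW

Q = ṁ·Cp·ΔT = 439.8 × 2.23 × (190 − 125) = 63749 kJ/min
Converting: 63749 / 60 s = 1062.5 kW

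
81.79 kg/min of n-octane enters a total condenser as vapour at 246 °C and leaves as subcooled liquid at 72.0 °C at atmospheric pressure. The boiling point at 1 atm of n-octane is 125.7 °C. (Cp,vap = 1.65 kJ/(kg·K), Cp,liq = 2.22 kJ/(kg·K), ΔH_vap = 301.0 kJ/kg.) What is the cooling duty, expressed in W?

vapour 246→125.7 °C: -198.49 kJ/kg
condensation at 125.7 °C: -301 kJ/kg
liquid 125.7→72.0 °C: -119.21 kJ/kg
Δh = -198.49 + -301 + -119.21 = -618.71 kJ/kg
Q = ṁ·Δh = 81.79 kg/min × -618.71 kJ/kg = -50604 kJ/min
|Q| = 843.4 kW = 843400 W

Q_c = 843000 W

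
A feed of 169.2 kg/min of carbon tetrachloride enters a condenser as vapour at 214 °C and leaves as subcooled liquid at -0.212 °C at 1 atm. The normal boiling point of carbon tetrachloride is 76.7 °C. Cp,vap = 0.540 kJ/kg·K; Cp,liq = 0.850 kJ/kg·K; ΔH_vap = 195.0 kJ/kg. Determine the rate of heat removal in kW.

Q_c = 943 kW

vapour 214→76.7 °C: -74.142 kJ/kg
condensation at 76.7 °C: -195 kJ/kg
liquid 76.7→-0.212 °C: -65.375 kJ/kg
Δh = -74.142 + -195 + -65.375 = -334.52 kJ/kg
Q = ṁ·Δh = 169.2 kg/min × -334.52 kJ/kg = -56600 kJ/min
|Q| = 943.34 kW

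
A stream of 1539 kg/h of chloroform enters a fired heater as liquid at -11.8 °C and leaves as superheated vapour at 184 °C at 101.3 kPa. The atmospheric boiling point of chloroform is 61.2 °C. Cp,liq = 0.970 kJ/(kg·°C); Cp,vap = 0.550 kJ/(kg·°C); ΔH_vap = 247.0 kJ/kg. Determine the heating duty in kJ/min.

Q = 9880 kJ/min

liquid -11.8→61.2 °C: 70.81 kJ/kg
vaporisation at 61.2 °C: 247 kJ/kg
vapour 61.2→184 °C: 67.54 kJ/kg
Δh = 70.81 + 247 + 67.54 = 385.35 kJ/kg
Q = ṁ·Δh = 1539 kg/h × 385.35 kJ/kg = 593050 kJ/h
|Q| = 164.74 kW = 9884.2 kJ/min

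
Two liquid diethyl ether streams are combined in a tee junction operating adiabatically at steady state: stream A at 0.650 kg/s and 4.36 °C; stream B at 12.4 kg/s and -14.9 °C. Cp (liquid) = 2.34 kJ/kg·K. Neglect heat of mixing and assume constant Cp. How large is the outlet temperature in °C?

Energy balance with Q = 0: Σ ṁᵢCp,ᵢ(T_out − Tᵢ) = 0
T_out = Σ ṁᵢCp,ᵢTᵢ / Σ ṁᵢCp,ᵢ
      = -425.71 / 30.537 = -13.941 °C

T_out = -13.9 °C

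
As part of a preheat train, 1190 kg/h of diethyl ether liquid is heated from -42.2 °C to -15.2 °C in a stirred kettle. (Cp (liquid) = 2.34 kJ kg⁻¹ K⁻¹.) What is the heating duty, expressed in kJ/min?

Q = ṁ·Cp·ΔT = 1190 × 2.34 × (-15.2 − -42.2) = 75184 kJ/h
Converting: 75184 / 3600 s = 20.885 kW
Heating duty = 1253.1 kJ/min

Q = 1250 kJ/min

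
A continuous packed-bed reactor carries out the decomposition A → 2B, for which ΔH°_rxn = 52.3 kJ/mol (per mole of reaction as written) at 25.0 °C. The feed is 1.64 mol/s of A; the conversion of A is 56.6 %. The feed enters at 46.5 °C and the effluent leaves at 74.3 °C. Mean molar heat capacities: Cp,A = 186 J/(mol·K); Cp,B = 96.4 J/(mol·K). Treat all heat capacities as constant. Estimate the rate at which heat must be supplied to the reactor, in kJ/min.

Extent of reaction ξ = 0.566 × 1.64 = 0.92824 mol/s
Reaction term: ξ·ΔH°_rxn = 0.92824 × 52.3 = 48.547 kJ/s
Sensible, feed 46.5→25 °C: -6.5584 kJ/s
Outlet flows (mol/s): A 0.71176, B 1.8565
Sensible, products 25→74.3 °C: 15.35 kJ/s
Q = ΔH = 57.338 kJ/s = 57.338 kW
Heat supplied = 3440.3 kJ/min

Q_in = 3440 kJ/min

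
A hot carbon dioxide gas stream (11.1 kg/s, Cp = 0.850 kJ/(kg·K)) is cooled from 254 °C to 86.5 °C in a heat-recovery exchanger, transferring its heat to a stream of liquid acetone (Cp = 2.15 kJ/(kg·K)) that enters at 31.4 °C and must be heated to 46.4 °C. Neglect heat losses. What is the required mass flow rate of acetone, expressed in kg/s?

Heat released by hot stream: Q = 11.1 × 0.850 × (254 − 86.5) = 1580.4 kJ/s
Energy balance on cold side (adiabatic exchanger): Q = ṁ_c·Cp_c·(T_c,out − T_c,in)
ṁ_c = 1580.4 / [2.15 × (46.4 − 31.4)] = 49.003 kg/s

ṁ_c = 49.0 kg/s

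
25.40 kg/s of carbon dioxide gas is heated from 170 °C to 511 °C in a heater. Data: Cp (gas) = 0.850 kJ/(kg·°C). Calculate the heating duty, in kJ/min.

Q = 442000 kJ/min

Q = ṁ·Cp·ΔT = 25.40 × 0.850 × (511 − 170) = 7362.2 kJ/s
Heating duty = 441730 kJ/min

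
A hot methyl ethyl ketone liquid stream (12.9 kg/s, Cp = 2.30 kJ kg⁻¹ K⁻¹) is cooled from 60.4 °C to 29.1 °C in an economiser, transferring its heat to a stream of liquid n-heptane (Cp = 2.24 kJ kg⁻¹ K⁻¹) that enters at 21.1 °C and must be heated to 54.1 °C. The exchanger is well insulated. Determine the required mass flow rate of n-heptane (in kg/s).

ṁ_c = 12.6 kg/s

Heat released by hot stream: Q = 12.9 × 2.30 × (60.4 − 29.1) = 928.67 kJ/s
Energy balance on cold side (adiabatic exchanger): Q = ṁ_c·Cp_c·(T_c,out − T_c,in)
ṁ_c = 928.67 / [2.24 × (54.1 − 21.1)] = 12.563 kg/s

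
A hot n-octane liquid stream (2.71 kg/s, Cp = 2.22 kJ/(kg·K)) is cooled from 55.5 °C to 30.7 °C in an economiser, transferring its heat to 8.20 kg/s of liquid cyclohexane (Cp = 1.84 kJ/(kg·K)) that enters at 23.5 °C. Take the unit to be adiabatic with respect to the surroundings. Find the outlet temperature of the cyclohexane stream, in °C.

T_c,out = 33.4 °C

Heat released by hot stream: Q = 2.71 × 2.22 × (55.5 − 30.7) = 149.2 kJ/s
Energy balance on cold side (adiabatic exchanger): Q = ṁ_c·Cp_c·(T_c,out − T_c,in)
T_c,out = 23.5 + 149.2/(8.20 × 1.84) = 33.389 °C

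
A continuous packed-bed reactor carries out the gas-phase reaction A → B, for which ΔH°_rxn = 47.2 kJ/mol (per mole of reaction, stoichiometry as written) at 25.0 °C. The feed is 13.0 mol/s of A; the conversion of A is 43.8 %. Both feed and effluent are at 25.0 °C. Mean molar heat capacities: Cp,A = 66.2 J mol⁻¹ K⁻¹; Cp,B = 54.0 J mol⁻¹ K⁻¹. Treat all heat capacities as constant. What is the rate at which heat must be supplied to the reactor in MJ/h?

Extent of reaction ξ = 0.438 × 13.0 = 5.694 mol/s
Reaction term: ξ·ΔH°_rxn = 5.694 × 47.2 = 268.76 kJ/s
Q = ΔH = 268.76 kJ/s = 268.76 kW
Heat supplied = 967.52 MJ/h

Q_in = 968 MJ/h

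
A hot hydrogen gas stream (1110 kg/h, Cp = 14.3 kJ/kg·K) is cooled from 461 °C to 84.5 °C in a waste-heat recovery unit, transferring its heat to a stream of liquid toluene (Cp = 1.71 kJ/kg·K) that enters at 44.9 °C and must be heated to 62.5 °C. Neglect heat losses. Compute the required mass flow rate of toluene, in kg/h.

Heat released by hot stream: Q = 1110 × 14.3 × (461 − 84.5) = 5.9762e+06 kJ/h
Energy balance on cold side (adiabatic exchanger): Q = ṁ_c·Cp_c·(T_c,out − T_c,in)
ṁ_c = 5.9762e+06 / [1.71 × (62.5 − 44.9)] = 198570 kg/h

ṁ_c = 199000 kg/h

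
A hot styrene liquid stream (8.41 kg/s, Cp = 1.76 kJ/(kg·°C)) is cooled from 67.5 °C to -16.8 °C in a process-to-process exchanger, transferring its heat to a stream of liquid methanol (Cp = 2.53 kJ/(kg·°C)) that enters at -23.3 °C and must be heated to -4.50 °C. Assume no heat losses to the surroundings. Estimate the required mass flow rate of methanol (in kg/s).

ṁ_c = 26.2 kg/s

Heat released by hot stream: Q = 8.41 × 1.76 × (67.5 − -16.8) = 1247.8 kJ/s
Energy balance on cold side (adiabatic exchanger): Q = ṁ_c·Cp_c·(T_c,out − T_c,in)
ṁ_c = 1247.8 / [2.53 × (-4.50 − -23.3)] = 26.234 kg/s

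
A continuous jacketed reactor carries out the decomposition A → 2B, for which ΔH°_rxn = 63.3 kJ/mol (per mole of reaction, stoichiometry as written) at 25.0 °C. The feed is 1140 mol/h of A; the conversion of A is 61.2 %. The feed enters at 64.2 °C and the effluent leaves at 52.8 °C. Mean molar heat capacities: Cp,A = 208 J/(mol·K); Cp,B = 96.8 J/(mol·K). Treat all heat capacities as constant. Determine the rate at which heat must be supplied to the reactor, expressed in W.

Extent of reaction ξ = 0.612 × 1140 = 697.68 mol/h
Reaction term: ξ·ΔH°_rxn = 697.68 × 63.3 = 44163 kJ/h
Sensible, feed 64.2→25 °C: -9295.1 kJ/h
Outlet flows (mol/h): A 442.32, B 1395.4
Sensible, products 25→52.8 °C: 6312.6 kJ/h
Q = ΔH = 41181 kJ/h = 11.439 kW
Heat supplied = 11439 W

Q_in = 11400 W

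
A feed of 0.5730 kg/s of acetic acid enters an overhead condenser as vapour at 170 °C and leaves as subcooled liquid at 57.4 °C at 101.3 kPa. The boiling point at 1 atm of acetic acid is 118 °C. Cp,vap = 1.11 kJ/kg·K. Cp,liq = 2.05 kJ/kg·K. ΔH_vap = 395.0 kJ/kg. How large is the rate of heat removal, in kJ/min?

Q_c = 19800 kJ/min

vapour 170→118 °C: -57.72 kJ/kg
condensation at 118 °C: -395 kJ/kg
liquid 118→57.4 °C: -124.23 kJ/kg
Δh = -57.72 + -395 + -124.23 = -576.95 kJ/kg
Q = ṁ·Δh = 0.5730 kg/s × -576.95 kJ/kg = -330.59 kJ/s
|Q| = 330.59 kW = 19836 kJ/min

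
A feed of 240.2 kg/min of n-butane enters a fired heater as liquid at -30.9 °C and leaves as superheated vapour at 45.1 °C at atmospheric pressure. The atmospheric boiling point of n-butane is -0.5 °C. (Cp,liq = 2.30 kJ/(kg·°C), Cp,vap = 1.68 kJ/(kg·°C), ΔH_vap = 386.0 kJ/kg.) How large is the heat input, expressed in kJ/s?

liquid -30.9→-0.5 °C: 69.92 kJ/kg
vaporisation at -0.5 °C: 386 kJ/kg
vapour -0.5→45.1 °C: 76.608 kJ/kg
Δh = 69.92 + 386 + 76.608 = 532.53 kJ/kg
Q = ṁ·Δh = 240.2 kg/min × 532.53 kJ/kg = 127910 kJ/min
|Q| = 2131.9 kW

Q = 2130 kJ/s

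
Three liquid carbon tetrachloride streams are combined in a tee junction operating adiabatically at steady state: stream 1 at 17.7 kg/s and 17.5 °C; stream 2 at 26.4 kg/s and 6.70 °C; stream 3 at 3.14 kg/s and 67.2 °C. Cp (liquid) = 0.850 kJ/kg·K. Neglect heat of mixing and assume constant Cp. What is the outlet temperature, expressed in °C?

T_out = 14.8 °C

No heat crosses the boundary, so H_out = H_in.
T_out = Σ ṁᵢCp,ᵢTᵢ / Σ ṁᵢCp,ᵢ
      = 592.99 / 40.154 = 14.768 °C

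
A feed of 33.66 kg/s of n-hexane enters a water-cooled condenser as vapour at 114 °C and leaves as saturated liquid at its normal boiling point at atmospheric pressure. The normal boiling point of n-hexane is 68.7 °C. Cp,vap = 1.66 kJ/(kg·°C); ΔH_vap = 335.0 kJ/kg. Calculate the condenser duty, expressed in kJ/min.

vapour 114→68.7 °C: -75.198 kJ/kg
condensation at 68.7 °C: -335 kJ/kg
Δh = -75.198 + -335 = -410.2 kJ/kg
Q = ṁ·Δh = 33.66 kg/s × -410.2 kJ/kg = -13807 kJ/s
|Q| = 13807 kW = 828440 kJ/min

Q_c = 828000 kJ/min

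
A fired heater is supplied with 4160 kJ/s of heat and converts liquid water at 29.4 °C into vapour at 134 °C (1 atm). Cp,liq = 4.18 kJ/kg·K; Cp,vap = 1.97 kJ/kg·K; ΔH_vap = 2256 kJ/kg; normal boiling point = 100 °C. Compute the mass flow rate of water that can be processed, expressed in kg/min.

ṁ = 95.3 kg/min

Δh = 4.18×(100−29.4) + 2256 + 1.97×(134−100) = 2618.1 kJ/kg
Q = 4160 kJ/s = 4160 kJ/s = 249600 kJ/min
ṁ = Q/Δh = 249600 / 2618.1 = 95.337 kg/min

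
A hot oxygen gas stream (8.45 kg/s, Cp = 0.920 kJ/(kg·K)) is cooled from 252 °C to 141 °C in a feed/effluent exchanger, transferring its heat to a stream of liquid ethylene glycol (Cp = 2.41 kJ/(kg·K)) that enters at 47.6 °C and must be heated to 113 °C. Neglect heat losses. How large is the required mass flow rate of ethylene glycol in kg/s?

ṁ_c = 5.47 kg/s

Heat released by hot stream: Q = 8.45 × 0.920 × (252 − 141) = 862.91 kJ/s
Energy balance on cold side (adiabatic exchanger): Q = ṁ_c·Cp_c·(T_c,out − T_c,in)
ṁ_c = 862.91 / [2.41 × (113 − 47.6)] = 5.4749 kg/s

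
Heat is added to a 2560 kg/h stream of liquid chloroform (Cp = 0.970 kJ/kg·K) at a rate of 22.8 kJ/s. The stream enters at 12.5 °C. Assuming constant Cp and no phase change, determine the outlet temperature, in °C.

Q = 22.8 kJ/s = 82080 kJ/h
ΔT = Q/(ṁ·Cp) = 82080/(2560×0.970) = 33.054 K
T_out = 12.5 + 33.054 = 45.554 °C

T_out = 45.6 °C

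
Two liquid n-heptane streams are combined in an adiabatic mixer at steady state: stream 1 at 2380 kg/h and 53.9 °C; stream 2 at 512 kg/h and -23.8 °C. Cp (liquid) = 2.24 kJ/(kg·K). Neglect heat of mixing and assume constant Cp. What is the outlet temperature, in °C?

Energy balance with Q = 0: Σ ṁᵢCp,ᵢ(T_out − Tᵢ) = 0
Σ ṁᵢCp,ᵢTᵢ = 2380×2.24×53.9 + 512×2.24×-23.8 = 260060
Σ ṁᵢCp,ᵢ = 2380×2.24 + 512×2.24 = 6478.1
T_out = 260060 / 6478.1 = 40.144 °C

T_out = 40.1 °C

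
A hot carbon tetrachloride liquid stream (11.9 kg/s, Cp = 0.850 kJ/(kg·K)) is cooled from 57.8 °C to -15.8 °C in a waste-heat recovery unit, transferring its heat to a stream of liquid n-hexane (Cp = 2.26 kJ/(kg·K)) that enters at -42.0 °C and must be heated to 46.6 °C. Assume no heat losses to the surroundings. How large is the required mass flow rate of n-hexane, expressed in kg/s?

ṁ_c = 3.72 kg/s

Heat released by hot stream: Q = 11.9 × 0.850 × (57.8 − -15.8) = 744.46 kJ/s
Energy balance on cold side (adiabatic exchanger): Q = ṁ_c·Cp_c·(T_c,out − T_c,in)
ṁ_c = 744.46 / [2.26 × (46.6 − -42.0)] = 3.7179 kg/s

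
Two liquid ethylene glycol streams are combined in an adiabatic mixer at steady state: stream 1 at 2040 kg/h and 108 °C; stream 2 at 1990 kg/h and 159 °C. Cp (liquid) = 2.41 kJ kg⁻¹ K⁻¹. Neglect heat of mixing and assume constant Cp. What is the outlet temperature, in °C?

T_out = 133 °C

Energy balance with Q = 0: Σ ṁᵢCp,ᵢ(T_out − Tᵢ) = 0
Σ ṁᵢCp,ᵢTᵢ = 2040×2.41×108 + 1990×2.41×159 = 1.2935e+06
Σ ṁᵢCp,ᵢ = 2040×2.41 + 1990×2.41 = 9712.3
T_out = 1.2935e+06 / 9712.3 = 133.18 °C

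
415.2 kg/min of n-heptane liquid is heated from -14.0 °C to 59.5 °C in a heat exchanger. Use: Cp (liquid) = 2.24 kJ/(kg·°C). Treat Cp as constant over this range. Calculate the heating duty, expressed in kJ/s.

Q = ṁ·Cp·ΔT = 415.2 × 2.24 × (59.5 − -14.0) = 68359 kJ/min
Converting: 68359 / 60 s = 1139.3 kW

Q = 1140 kJ/s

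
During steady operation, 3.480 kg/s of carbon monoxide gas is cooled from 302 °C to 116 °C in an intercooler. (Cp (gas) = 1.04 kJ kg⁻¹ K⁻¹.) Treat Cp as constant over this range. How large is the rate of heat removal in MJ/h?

Q = ṁ·Cp·ΔT = 3.480 × 1.04 × (116 − 302) = -673.17 kJ/s
Cooling duty = 2423.4 MJ/h

Q_c = 2420 MJ/h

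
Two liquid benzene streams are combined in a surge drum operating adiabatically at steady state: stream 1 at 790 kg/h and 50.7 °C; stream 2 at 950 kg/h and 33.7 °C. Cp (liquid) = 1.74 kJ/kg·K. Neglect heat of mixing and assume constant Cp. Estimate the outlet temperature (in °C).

No heat crosses the boundary, so H_out = H_in.
T_out = Σ ṁᵢCp,ᵢTᵢ / Σ ṁᵢCp,ᵢ
      = 125400 / 3027.6 = 41.418 °C

T_out = 41.4 °C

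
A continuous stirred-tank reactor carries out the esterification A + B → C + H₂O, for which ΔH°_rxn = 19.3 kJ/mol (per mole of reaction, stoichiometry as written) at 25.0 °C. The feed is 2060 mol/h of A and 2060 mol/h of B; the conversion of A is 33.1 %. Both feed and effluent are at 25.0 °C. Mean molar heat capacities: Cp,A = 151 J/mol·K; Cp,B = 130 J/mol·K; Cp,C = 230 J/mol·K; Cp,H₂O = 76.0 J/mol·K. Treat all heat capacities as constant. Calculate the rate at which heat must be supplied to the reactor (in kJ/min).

Extent of reaction ξ = 0.331 × 2060 = 681.86 mol/h
Reaction term: ξ·ΔH°_rxn = 681.86 × 19.3 = 13160 kJ/h
Q = ΔH = 13160 kJ/h = 3.6555 kW
Heat supplied = 219.33 kJ/min

Q_in = 219 kJ/min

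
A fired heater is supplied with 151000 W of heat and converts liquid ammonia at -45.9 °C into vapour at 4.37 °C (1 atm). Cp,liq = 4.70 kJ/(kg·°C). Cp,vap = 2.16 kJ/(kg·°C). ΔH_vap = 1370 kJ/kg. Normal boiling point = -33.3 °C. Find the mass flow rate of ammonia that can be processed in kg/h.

ṁ = 360 kg/h

Δh = 4.70×(-33.3−-45.9) + 1370 + 2.16×(4.37−-33.3) = 1510.6 kJ/kg
Q = 151000 W = 151 kJ/s = 543600 kJ/h
ṁ = Q/Δh = 543600 / 1510.6 = 359.86 kg/h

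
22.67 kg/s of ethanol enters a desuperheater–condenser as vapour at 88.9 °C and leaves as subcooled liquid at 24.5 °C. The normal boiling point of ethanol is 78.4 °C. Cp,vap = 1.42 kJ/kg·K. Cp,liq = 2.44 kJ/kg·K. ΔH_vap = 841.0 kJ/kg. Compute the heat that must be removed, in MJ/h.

vapour 88.9→78.4 °C: -14.91 kJ/kg
condensation at 78.4 °C: -841 kJ/kg
liquid 78.4→24.5 °C: -131.52 kJ/kg
Δh = -14.91 + -841 + -131.52 = -987.43 kJ/kg
Q = ṁ·Δh = 22.67 kg/s × -987.43 kJ/kg = -22385 kJ/s
|Q| = 22385 kW = 80586 MJ/h

Q_c = 80600 MJ/h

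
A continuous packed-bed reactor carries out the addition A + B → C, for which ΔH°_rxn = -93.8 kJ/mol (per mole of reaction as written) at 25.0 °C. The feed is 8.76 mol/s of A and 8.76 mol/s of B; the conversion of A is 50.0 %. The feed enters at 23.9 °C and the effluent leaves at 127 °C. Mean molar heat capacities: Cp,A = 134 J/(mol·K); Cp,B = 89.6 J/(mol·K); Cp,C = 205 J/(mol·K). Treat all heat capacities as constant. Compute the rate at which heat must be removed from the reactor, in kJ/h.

Extent of reaction ξ = 0.500 × 8.76 = 4.38 mol/s
Reaction term: ξ·ΔH°_rxn = 4.38 × -93.8 = -410.84 kJ/s
Sensible, feed 23.9→25 °C: 2.1546 kJ/s
Outlet flows (mol/s): A 4.38, B 4.38, C 4.38
Sensible, products 25→127 °C: 191.48 kJ/s
Q = ΔH = -217.21 kJ/s = -217.21 kW
Heat removed = 781950 kJ/h

Q_out = 782000 kJ/h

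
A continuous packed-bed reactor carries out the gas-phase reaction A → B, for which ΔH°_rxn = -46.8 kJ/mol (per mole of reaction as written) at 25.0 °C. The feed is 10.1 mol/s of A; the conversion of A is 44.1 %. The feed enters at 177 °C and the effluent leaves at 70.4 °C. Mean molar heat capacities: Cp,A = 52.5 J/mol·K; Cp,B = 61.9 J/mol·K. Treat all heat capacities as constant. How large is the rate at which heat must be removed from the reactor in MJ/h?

Q_out = 947 MJ/h

Extent of reaction ξ = 0.441 × 10.1 = 4.4541 mol/s
Reaction term: ξ·ΔH°_rxn = 4.4541 × -46.8 = -208.45 kJ/s
Sensible, feed 177→25 °C: -80.598 kJ/s
Outlet flows (mol/s): A 5.6459, B 4.4541
Sensible, products 25→70.4 °C: 25.974 kJ/s
Q = ΔH = -263.08 kJ/s = -263.08 kW
Heat removed = 947.07 MJ/h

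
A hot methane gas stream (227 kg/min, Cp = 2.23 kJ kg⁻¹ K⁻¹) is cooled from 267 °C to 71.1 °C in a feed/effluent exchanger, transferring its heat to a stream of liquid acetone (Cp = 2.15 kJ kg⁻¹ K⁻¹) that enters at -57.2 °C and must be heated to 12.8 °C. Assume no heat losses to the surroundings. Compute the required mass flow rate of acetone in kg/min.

Heat released by hot stream: Q = 227 × 2.23 × (267 − 71.1) = 99167 kJ/min
Energy balance on cold side (adiabatic exchanger): Q = ṁ_c·Cp_c·(T_c,out − T_c,in)
ṁ_c = 99167 / [2.15 × (12.8 − -57.2)] = 658.91 kg/min

ṁ_c = 659 kg/min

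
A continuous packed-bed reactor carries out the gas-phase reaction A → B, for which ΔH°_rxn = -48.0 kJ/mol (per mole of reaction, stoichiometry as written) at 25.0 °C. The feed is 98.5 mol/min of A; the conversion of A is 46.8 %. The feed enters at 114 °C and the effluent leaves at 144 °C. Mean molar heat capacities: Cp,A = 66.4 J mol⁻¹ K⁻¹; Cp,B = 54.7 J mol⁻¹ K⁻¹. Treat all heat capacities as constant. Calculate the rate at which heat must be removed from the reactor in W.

Extent of reaction ξ = 0.468 × 98.5 = 46.098 mol/min
Reaction term: ξ·ΔH°_rxn = 46.098 × -48.0 = -2212.7 kJ/min
Sensible, feed 114→25 °C: -582.1 kJ/min
Outlet flows (mol/min): A 52.402, B 46.098
Sensible, products 25→144 °C: 714.13 kJ/min
Q = ΔH = -2080.7 kJ/min = -34.678 kW
Heat removed = 34678 W

Q_out = 34700 W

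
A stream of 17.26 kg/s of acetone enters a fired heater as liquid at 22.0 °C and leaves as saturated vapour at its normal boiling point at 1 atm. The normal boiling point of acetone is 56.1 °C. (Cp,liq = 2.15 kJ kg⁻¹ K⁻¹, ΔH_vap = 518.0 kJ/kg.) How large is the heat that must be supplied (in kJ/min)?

liquid 22.0→56.1 °C: 73.315 kJ/kg
vaporisation at 56.1 °C: 518 kJ/kg
Δh = 73.315 + 518 = 591.32 kJ/kg
Q = ṁ·Δh = 17.26 kg/s × 591.32 kJ/kg = 10206 kJ/s
|Q| = 10206 kW = 612370 kJ/min

Q = 612000 kJ/min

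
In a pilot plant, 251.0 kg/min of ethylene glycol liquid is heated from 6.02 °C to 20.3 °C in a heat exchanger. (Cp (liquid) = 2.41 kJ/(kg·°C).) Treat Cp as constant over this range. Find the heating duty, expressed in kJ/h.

Q = 518000 kJ/h

Q = ṁ·Cp·ΔT = 251.0 × 2.41 × (20.3 − 6.02) = 8638.1 kJ/min
Converting: 8638.1 / 60 s = 143.97 kW
Heating duty = 518290 kJ/h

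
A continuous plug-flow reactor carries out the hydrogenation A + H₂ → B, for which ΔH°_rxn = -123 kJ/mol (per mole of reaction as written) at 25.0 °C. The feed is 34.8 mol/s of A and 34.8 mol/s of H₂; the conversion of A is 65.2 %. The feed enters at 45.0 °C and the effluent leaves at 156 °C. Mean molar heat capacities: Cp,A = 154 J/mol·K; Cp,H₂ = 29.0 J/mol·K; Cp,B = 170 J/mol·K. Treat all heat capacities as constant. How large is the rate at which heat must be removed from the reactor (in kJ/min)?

Extent of reaction ξ = 0.652 × 34.8 = 22.69 mol/s
Reaction term: ξ·ΔH°_rxn = 22.69 × -123 = -2790.8 kJ/s
Sensible, feed 45.0→25 °C: -127.37 kJ/s
Outlet flows (mol/s): A 12.11, H₂ 12.11, B 22.69
Sensible, products 25→156 °C: 795.62 kJ/s
Q = ΔH = -2122.6 kJ/s = -2122.6 kW
Heat removed = 127350 kJ/min

Q_out = 127000 kJ/min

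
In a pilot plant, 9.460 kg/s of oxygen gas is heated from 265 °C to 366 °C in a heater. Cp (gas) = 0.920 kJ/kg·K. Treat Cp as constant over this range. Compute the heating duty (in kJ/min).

Q = ṁ·Cp·ΔT = 9.460 × 0.920 × (366 − 265) = 879.02 kJ/s
Heating duty = 52741 kJ/min

Q = 52700 kJ/min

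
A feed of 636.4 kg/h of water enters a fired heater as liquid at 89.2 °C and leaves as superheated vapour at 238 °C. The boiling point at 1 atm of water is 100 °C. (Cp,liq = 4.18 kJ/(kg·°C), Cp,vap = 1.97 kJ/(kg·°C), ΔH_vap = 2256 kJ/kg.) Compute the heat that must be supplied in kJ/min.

Q = 27300 kJ/min

liquid 89.2→100 °C: 45.144 kJ/kg
vaporisation at 100 °C: 2256 kJ/kg
vapour 100→238 °C: 271.86 kJ/kg
Δh = 45.144 + 2256 + 271.86 = 2573 kJ/kg
Q = ṁ·Δh = 636.4 kg/h × 2573 kJ/kg = 1.6375e+06 kJ/h
|Q| = 454.85 kW = 27291 kJ/min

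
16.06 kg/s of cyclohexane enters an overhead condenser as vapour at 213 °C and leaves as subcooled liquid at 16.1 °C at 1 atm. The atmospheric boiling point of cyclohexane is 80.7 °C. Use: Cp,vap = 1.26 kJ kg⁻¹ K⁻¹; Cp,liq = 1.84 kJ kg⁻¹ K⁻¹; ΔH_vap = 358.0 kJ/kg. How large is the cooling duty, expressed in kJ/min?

vapour 213→80.7 °C: -166.7 kJ/kg
condensation at 80.7 °C: -358 kJ/kg
liquid 80.7→16.1 °C: -118.86 kJ/kg
Δh = -166.7 + -358 + -118.86 = -643.56 kJ/kg
Q = ṁ·Δh = 16.06 kg/s × -643.56 kJ/kg = -10336 kJ/s
|Q| = 10336 kW = 620140 kJ/min

Q_c = 620000 kJ/min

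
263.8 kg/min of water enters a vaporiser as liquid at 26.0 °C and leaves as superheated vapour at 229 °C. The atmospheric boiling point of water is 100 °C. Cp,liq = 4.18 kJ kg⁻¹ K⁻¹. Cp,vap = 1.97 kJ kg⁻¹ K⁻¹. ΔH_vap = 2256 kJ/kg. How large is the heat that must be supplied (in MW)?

Q = 12.4 MW

liquid 26.0→100 °C: 309.32 kJ/kg
vaporisation at 100 °C: 2256 kJ/kg
vapour 100→229 °C: 254.13 kJ/kg
Δh = 309.32 + 2256 + 254.13 = 2819.4 kJ/kg
Q = ṁ·Δh = 263.8 kg/min × 2819.4 kJ/kg = 743770 kJ/min
|Q| = 12396 kW = 12.396 MW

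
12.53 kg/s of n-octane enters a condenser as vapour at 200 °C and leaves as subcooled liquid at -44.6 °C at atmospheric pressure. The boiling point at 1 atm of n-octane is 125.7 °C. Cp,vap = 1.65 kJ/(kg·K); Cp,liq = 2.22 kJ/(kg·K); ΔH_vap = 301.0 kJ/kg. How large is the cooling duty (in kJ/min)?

vapour 200→125.7 °C: -122.59 kJ/kg
condensation at 125.7 °C: -301 kJ/kg
liquid 125.7→-44.6 °C: -378.07 kJ/kg
Δh = -122.59 + -301 + -378.07 = -801.66 kJ/kg
Q = ṁ·Δh = 12.53 kg/s × -801.66 kJ/kg = -10045 kJ/s
|Q| = 10045 kW = 602690 kJ/min

Q_c = 603000 kJ/min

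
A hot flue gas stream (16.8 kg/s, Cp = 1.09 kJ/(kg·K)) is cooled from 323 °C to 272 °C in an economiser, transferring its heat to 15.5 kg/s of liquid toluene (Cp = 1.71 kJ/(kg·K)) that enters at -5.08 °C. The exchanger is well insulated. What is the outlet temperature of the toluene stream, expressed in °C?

Heat released by hot stream: Q = 16.8 × 1.09 × (323 − 272) = 933.91 kJ/s
Energy balance on cold side (adiabatic exchanger): Q = ṁ_c·Cp_c·(T_c,out − T_c,in)
T_c,out = -5.08 + 933.91/(15.5 × 1.71) = 30.155 °C

T_c,out = 30.2 °C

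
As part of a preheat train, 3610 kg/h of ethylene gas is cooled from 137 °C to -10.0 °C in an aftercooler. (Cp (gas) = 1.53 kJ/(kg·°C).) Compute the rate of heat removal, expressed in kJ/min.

Q_c = 13500 kJ/min

Q = ṁ·Cp·ΔT = 3610 × 1.53 × (-10.0 − 137) = -811930 kJ/h
Converting: 811930 / 3600 s = 225.53 kW
Cooling duty = 13532 kJ/min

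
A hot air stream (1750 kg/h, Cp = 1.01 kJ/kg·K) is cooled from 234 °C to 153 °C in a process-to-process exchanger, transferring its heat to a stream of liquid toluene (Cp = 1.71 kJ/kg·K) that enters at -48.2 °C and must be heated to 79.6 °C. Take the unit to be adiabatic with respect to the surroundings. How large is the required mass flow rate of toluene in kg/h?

ṁ_c = 655 kg/h

Heat released by hot stream: Q = 1750 × 1.01 × (234 − 153) = 143170 kJ/h
Energy balance on cold side (adiabatic exchanger): Q = ṁ_c·Cp_c·(T_c,out − T_c,in)
ṁ_c = 143170 / [1.71 × (79.6 − -48.2)] = 655.11 kg/h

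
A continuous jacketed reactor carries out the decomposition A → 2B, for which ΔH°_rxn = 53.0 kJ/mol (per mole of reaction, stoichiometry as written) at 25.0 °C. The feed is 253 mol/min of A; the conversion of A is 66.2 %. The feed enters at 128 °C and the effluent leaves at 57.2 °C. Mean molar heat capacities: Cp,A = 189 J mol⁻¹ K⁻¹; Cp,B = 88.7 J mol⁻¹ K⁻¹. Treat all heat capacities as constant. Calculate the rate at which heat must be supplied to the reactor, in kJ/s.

Q_in = 90.5 kJ/s

Extent of reaction ξ = 0.662 × 253 = 167.49 mol/min
Reaction term: ξ·ΔH°_rxn = 167.49 × 53.0 = 8876.8 kJ/min
Sensible, feed 128→25 °C: -4925.2 kJ/min
Outlet flows (mol/min): A 85.514, B 334.97
Sensible, products 25→57.2 °C: 1477.1 kJ/min
Q = ΔH = 5428.8 kJ/min = 90.479 kW
Heat supplied = 90.479 kJ/s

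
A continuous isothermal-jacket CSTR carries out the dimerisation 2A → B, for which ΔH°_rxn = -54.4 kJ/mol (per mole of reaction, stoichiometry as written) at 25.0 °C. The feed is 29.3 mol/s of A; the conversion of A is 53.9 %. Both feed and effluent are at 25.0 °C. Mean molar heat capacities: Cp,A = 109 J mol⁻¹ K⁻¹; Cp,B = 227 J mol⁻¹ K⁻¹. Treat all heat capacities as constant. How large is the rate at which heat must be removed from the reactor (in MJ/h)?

Extent of reaction ξ = 0.539 × 29.3 / 2 = 7.8964 mol/s
Reaction term: ξ·ΔH°_rxn = 7.8964 × -54.4 = -429.56 kJ/s
Q = ΔH = -429.56 kJ/s = -429.56 kW
Heat removed = 1546.4 MJ/h

Q_out = 1550 MJ/h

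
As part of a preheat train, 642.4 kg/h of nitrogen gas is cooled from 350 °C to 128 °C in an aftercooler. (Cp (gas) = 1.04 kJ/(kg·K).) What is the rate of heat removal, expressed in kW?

Q = ṁ·Cp·ΔT = 642.4 × 1.04 × (128 − 350) = -148320 kJ/h
Converting: 148320 / 3600 s = 41.199 kW

Q_c = 41.2 kW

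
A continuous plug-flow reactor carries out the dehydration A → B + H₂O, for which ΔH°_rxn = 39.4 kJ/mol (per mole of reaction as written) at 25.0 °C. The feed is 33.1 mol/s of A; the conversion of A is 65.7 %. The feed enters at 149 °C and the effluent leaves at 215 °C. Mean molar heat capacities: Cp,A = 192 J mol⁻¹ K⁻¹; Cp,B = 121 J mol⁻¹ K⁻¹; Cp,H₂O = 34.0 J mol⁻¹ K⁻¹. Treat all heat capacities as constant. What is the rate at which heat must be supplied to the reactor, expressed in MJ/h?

Q_in = 4040 MJ/h

Extent of reaction ξ = 0.657 × 33.1 = 21.747 mol/s
Reaction term: ξ·ΔH°_rxn = 21.747 × 39.4 = 856.82 kJ/s
Sensible, feed 149→25 °C: -788.04 kJ/s
Outlet flows (mol/s): A 11.353, B 21.747, H₂O 21.747
Sensible, products 25→215 °C: 1054.6 kJ/s
Q = ΔH = 1123.4 kJ/s = 1123.4 kW
Heat supplied = 4044.2 MJ/h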